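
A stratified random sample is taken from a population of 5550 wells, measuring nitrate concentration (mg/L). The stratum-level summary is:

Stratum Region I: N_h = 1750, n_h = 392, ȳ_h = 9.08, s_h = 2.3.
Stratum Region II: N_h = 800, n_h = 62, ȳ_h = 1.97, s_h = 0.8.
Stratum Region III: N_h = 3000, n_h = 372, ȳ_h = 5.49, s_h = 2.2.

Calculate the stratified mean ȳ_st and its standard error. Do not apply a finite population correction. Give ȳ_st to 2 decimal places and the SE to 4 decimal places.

ȳ_st = Σ W_h ȳ_h = (1750·9.08 + 800·1.97 + 3000·5.49)/5550 = 6.11459
V̂(ȳ_st) = Σ W_h² s_h²/n_h, with W_h = N_h/N and N = 5550:
  stratum Region I: (1750/5550)²·2.3²/392 = 0.00134171
  stratum Region II: (800/5550)²·0.8²/62 = 0.000214478
  stratum Region III: (3000/5550)²·2.2²/372 = 0.00380153
V̂(ȳ_st) = 0.00535773
SE(ȳ_st) = √0.00535773 = 0.0731965

ȳ_st ≈ 6.11, SE ≈ 0.0732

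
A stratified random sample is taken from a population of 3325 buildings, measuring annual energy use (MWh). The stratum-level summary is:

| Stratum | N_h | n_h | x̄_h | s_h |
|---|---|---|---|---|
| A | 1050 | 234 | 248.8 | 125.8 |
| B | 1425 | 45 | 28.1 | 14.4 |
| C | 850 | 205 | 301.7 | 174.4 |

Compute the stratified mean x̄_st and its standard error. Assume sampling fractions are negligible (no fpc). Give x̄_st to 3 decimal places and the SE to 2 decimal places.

x̄_st ≈ 167.738, SE ≈ 4.16

x̄_st = Σ W_h x̄_h = (1050·248.8 + 1425·28.1 + 850·301.7)/3325 = 167.73759
V̂(x̄_st) = Σ W_h² s_h²/n_h, with W_h = N_h/N and N = 3325:
  stratum A: (1050/3325)²·125.8²/234 = 6.74436
  stratum B: (1425/3325)²·14.4²/45 = 0.846367
  stratum C: (850/3325)²·174.4²/205 = 9.69602
V̂(x̄_st) = 17.2868
SE(x̄_st) = √17.2868 = 4.15773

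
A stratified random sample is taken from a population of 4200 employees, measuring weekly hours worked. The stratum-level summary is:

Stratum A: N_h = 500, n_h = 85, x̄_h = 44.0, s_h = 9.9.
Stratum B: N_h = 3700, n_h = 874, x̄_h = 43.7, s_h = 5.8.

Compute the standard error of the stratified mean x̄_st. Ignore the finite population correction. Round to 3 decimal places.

V̂(x̄_st) = Σ W_h² s_h²/n_h, with W_h = N_h/N and N = 4200:
  stratum A: (500/4200)²·9.9²/85 = 0.0163415
  stratum B: (3700/4200)²·5.8²/874 = 0.029871
V̂(x̄_st) = 0.0462125
SE(x̄_st) = √0.0462125 = 0.214971

SE(x̄_st) ≈ 0.215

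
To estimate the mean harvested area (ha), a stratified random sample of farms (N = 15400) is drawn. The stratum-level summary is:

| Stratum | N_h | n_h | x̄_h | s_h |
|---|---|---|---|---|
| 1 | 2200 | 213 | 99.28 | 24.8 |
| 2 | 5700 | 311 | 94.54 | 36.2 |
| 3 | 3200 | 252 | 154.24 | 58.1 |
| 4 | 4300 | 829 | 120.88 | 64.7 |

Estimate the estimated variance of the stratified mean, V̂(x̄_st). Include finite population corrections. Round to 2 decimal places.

V̂(x̄_st) ≈ 1.45

V̂(x̄_st) = Σ W_h² (1 − n_h/N_h) s_h²/n_h, with W_h = N_h/N and N = 15400:
  stratum 1: (2200/15400)²·(1 − 213/2200)·24.8²/213 = 0.0532234
  stratum 2: (5700/15400)²·(1 − 311/5700)·36.2²/311 = 0.545756
  stratum 3: (3200/15400)²·(1 − 252/3200)·58.1²/252 = 0.532829
  stratum 4: (4300/15400)²·(1 − 829/4300)·64.7²/829 = 0.317787
V̂(x̄_st) = 1.44959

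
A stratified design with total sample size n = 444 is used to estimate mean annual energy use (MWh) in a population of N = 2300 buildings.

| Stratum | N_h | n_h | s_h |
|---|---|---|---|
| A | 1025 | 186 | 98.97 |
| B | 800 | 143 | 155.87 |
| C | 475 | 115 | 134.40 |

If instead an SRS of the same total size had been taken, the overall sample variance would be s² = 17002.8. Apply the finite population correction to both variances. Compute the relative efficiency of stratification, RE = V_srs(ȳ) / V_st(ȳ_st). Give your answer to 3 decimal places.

V̂(ȳ_st) = Σ W_h² (1 − n_h/N_h) s_h²/n_h, with W_h = N_h/N and N = 2300:
  stratum A: (1025/2300)²·(1 − 186/1025)·98.97²/186 = 8.561
  stratum B: (800/2300)²·(1 − 143/800)·155.87²/143 = 16.8806
  stratum C: (475/2300)²·(1 − 115/475)·134.40²/115 = 5.0774
V_st = 30.519
V_srs = (1 − 444/2300)·17002.8/444 = 30.9021
Relative efficiency = V_srs / V_st = 30.9021/30.519 = 1.0126

RE ≈ 1.013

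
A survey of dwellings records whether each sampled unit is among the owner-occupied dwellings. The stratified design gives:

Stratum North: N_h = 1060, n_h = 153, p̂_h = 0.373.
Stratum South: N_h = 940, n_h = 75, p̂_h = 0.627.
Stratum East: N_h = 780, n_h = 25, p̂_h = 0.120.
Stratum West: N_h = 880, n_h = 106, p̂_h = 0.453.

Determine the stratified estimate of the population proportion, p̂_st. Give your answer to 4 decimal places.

N = 3660; stratum weights W_h = N_h/N.
p̂_st = Σ W_h p̂_h = (1060·0.373 + 940·0.627 + 780·0.120 + 880·0.453)/3660 = 0.40355

p̂_st ≈ 0.4036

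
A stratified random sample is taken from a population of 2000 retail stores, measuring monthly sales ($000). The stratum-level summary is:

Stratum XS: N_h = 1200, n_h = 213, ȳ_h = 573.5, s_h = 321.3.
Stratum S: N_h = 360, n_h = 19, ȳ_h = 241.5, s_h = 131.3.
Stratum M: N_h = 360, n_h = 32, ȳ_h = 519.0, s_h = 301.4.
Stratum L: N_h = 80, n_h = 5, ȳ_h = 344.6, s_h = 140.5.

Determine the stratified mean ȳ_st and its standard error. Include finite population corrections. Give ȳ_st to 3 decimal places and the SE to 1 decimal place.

ȳ_st = Σ W_h ȳ_h = (1200·573.5 + 360·241.5 + 360·519.0 + 80·344.6)/2000 = 494.77400
V̂(ȳ_st) = Σ W_h² (1 − n_h/N_h) s_h²/n_h, with W_h = N_h/N and N = 2000:
  stratum XS: (1200/2000)²·(1 − 213/1200)·321.3²/213 = 143.509
  stratum S: (360/2000)²·(1 − 19/360)·131.3²/19 = 27.8466
  stratum M: (360/2000)²·(1 − 32/360)·301.4²/32 = 83.8017
  stratum L: (80/2000)²·(1 − 5/80)·140.5²/5 = 5.92208
V̂(ȳ_st) = 261.08
SE(ȳ_st) = √261.08 = 16.158

ȳ_st ≈ 494.774, SE ≈ 16.2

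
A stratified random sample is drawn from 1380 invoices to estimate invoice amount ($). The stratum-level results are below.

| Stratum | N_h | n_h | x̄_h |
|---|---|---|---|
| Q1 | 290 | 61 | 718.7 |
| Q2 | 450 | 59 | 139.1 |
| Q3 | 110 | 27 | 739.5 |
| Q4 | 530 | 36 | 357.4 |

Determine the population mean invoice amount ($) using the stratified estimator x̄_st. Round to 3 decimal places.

N = Σ N_h = 1380. Stratum weights W_h = N_h/N.
x̄_st = (290·718.7 + 450·139.1 + 110·739.5 + 530·357.4) / 1380 = 392.59783

x̄_st ≈ 392.598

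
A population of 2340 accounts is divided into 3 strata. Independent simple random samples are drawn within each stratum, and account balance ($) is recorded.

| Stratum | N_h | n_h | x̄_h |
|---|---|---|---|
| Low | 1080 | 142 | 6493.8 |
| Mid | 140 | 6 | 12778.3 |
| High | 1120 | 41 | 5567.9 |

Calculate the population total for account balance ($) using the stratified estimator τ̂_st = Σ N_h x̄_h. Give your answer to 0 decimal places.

τ̂_st ≈ 15038314

τ̂_st = Σ N_h x̄_h = 1080·6493.8 + 140·12778.3 + 1120·5567.9 = 15038314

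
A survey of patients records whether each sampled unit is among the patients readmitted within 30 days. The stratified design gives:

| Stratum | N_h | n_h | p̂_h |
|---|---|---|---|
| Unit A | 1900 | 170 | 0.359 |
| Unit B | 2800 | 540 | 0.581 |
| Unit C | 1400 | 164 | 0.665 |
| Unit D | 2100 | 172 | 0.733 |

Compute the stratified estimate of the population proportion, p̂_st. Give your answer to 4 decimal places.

p̂_st ≈ 0.5828

N = 8200; stratum weights W_h = N_h/N.
p̂_st = Σ W_h p̂_h = (1900·0.359 + 2800·0.581 + 1400·0.665 + 2100·0.733)/8200 = 0.58283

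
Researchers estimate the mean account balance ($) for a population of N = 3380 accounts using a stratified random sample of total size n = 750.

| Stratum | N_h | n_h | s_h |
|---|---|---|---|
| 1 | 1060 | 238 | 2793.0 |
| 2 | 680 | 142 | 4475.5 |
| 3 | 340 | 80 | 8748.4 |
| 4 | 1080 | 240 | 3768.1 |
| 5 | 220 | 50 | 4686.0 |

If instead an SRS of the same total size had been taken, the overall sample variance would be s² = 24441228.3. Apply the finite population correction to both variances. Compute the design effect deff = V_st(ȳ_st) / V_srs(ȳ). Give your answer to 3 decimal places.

deff ≈ 0.811

V̂(ȳ_st) = Σ W_h² (1 − n_h/N_h) s_h²/n_h, with W_h = N_h/N and N = 3380:
  stratum 1: (1060/3380)²·(1 − 238/1060)·2793.0²/238 = 2499.82
  stratum 2: (680/3380)²·(1 − 142/680)·4475.5²/142 = 4517.03
  stratum 3: (340/3380)²·(1 − 80/340)·8748.4²/80 = 7402.63
  stratum 4: (1080/3380)²·(1 − 240/1080)·3768.1²/240 = 4697.89
  stratum 5: (220/3380)²·(1 − 50/220)·4686.0²/50 = 1437.71
V_st = 20555.1
V_srs = (1 − 750/3380)·24441228.3/750 = 25357.2
deff = V_st / V_srs = 20555.1/25357.2 = 0.8106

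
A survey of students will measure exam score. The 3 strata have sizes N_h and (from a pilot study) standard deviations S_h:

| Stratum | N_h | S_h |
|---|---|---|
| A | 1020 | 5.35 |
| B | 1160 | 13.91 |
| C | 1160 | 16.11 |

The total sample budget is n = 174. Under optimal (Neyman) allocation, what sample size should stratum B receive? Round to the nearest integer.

Neyman allocation: n_h = n · N_h S_h / Σ N_i S_i, with n = 174.
  stratum A: N_h·S_h = 1020·5.35 = 5457.00
  stratum B: N_h·S_h = 1160·13.91 = 16135.60
  stratum C: N_h·S_h = 1160·16.11 = 18687.60
Σ N_h S_h = 40280.20
n for stratum B = 174·16135.60/40280.20 = 69.702 → 70

70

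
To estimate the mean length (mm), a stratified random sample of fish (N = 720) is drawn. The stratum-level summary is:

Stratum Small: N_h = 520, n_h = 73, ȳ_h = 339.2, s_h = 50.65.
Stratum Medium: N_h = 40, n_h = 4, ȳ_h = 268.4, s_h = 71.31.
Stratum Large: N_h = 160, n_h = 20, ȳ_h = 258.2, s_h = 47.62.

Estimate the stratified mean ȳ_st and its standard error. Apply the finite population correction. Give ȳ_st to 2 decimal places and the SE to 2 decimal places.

ȳ_st = Σ W_h ȳ_h = (520·339.2 + 40·268.4 + 160·258.2)/720 = 317.26667
V̂(ȳ_st) = Σ W_h² (1 − n_h/N_h) s_h²/n_h, with W_h = N_h/N and N = 720:
  stratum Small: (520/720)²·(1 − 73/520)·50.65²/73 = 15.7573
  stratum Medium: (40/720)²·(1 − 4/40)·71.31²/4 = 3.53133
  stratum Large: (160/720)²·(1 − 20/160)·47.62²/20 = 4.89927
V̂(ȳ_st) = 24.1879
SE(ȳ_st) = √24.1879 = 4.91812

ȳ_st ≈ 317.27, SE ≈ 4.92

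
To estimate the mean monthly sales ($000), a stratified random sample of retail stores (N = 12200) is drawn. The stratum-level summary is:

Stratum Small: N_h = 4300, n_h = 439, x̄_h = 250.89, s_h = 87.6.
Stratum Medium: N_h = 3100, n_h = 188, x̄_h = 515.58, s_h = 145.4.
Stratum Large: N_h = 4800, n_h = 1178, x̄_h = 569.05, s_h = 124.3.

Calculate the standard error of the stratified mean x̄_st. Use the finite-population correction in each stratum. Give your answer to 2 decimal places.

SE(x̄_st) ≈ 3.21

V̂(x̄_st) = Σ W_h² (1 − n_h/N_h) s_h²/n_h, with W_h = N_h/N and N = 12200:
  stratum Small: (4300/12200)²·(1 − 439/4300)·87.6²/439 = 1.94981
  stratum Medium: (3100/12200)²·(1 − 188/3100)·145.4²/188 = 6.82031
  stratum Large: (4800/12200)²·(1 − 1178/4800)·124.3²/1178 = 1.53203
V̂(x̄_st) = 10.3022
SE(x̄_st) = √10.3022 = 3.2097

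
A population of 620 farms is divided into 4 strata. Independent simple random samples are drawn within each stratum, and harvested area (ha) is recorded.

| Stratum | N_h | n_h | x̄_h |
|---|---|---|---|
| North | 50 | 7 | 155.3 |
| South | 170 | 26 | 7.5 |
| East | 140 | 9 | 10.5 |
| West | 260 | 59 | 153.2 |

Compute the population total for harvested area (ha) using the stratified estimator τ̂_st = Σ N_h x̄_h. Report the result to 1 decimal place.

τ̂_st ≈ 50342.0

τ̂_st = Σ N_h x̄_h = 50·155.3 + 170·7.5 + 140·10.5 + 260·153.2 = 50342.0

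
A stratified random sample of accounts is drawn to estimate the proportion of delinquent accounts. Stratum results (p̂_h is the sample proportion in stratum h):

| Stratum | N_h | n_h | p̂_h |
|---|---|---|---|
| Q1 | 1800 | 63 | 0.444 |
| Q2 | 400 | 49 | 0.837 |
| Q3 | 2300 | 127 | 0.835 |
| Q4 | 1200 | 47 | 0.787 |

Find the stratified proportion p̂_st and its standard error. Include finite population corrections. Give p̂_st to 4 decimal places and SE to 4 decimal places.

N = 5700; stratum weights W_h = N_h/N.
p̂_st = Σ W_h p̂_h = (1800·0.444 + 400·0.837 + 2300·0.835 + 1200·0.787)/5700 = 0.70156
V̂(p̂_st) = Σ W_h² (1 − n_h/N_h) p̂_h(1−p̂_h)/(n_h−1):
  stratum Q1: (1800/5700)²·(1 − 63/1800)·0.444·0.556/62 = 0.000383168
  stratum Q2: (400/5700)²·(1 − 49/400)·0.837·0.163/48 = 1.22826e-05
  stratum Q3: (2300/5700)²·(1 − 127/2300)·0.835·0.165/126 = 0.000168205
  stratum Q4: (1200/5700)²·(1 − 47/1200)·0.787·0.213/46 = 0.000155188
V̂(p̂_st) = 0.000718842; SE = √V̂ = 0.0268112

p̂_st ≈ 0.7016, SE ≈ 0.0268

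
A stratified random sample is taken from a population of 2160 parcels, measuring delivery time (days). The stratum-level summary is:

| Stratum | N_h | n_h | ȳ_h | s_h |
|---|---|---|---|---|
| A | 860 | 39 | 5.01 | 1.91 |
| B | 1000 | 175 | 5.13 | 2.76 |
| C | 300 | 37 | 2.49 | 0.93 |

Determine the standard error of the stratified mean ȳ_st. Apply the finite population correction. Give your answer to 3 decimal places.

SE(ȳ_st) ≈ 0.149

V̂(ȳ_st) = Σ W_h² (1 − n_h/N_h) s_h²/n_h, with W_h = N_h/N and N = 2160:
  stratum A: (860/2160)²·(1 − 39/860)·1.91²/39 = 0.0141559
  stratum B: (1000/2160)²·(1 − 175/1000)·2.76²/175 = 0.00769709
  stratum C: (300/2160)²·(1 − 37/300)·0.93²/37 = 0.000395306
V̂(ȳ_st) = 0.0222483
SE(ȳ_st) = √0.0222483 = 0.149158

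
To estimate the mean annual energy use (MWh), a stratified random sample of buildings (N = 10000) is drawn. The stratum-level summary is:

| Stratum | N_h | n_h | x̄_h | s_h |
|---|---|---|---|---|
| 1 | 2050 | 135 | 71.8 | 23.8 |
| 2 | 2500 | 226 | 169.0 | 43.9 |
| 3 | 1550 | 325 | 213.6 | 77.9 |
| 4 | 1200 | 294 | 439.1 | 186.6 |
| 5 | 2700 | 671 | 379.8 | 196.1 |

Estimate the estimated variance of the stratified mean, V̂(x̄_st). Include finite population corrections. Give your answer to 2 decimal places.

V̂(x̄_st) = Σ W_h² (1 − n_h/N_h) s_h²/n_h, with W_h = N_h/N and N = 10000:
  stratum 1: (2050/10000)²·(1 − 135/2050)·23.8²/135 = 0.164719
  stratum 2: (2500/10000)²·(1 − 226/2500)·43.9²/226 = 0.484787
  stratum 3: (1550/10000)²·(1 − 325/1550)·77.9²/325 = 0.354535
  stratum 4: (1200/10000)²·(1 − 294/1200)·186.6²/294 = 1.28761
  stratum 5: (2700/10000)²·(1 − 671/2700)·196.1²/671 = 3.13963
V̂(x̄_st) = 5.43128

V̂(x̄_st) ≈ 5.43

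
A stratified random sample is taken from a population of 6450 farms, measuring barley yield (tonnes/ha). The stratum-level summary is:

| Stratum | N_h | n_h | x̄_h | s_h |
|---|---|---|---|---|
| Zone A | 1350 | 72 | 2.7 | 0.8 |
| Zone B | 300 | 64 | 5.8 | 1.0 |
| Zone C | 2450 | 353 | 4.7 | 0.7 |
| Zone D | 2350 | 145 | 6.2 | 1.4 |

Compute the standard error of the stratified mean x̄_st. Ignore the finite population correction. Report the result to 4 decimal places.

V̂(x̄_st) = Σ W_h² s_h²/n_h, with W_h = N_h/N and N = 6450:
  stratum Zone A: (1350/6450)²·0.8²/72 = 0.0003894
  stratum Zone B: (300/6450)²·1.0²/64 = 3.38021e-05
  stratum Zone C: (2450/6450)²·0.7²/353 = 0.000200278
  stratum Zone D: (2350/6450)²·1.4²/145 = 0.00179434
V̂(x̄_st) = 0.00241782
SE(x̄_st) = √0.00241782 = 0.0491713

SE(x̄_st) ≈ 0.0492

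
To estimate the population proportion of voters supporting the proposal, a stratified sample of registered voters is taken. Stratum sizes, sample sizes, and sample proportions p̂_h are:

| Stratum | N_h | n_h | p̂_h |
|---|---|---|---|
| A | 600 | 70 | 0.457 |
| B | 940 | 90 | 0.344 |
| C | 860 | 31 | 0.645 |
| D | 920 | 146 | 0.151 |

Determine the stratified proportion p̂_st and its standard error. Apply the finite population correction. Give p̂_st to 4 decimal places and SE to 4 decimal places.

N = 3320; stratum weights W_h = N_h/N.
p̂_st = Σ W_h p̂_h = (600·0.457 + 940·0.344 + 860·0.645 + 920·0.151)/3320 = 0.38891
V̂(p̂_st) = Σ W_h² (1 − n_h/N_h) p̂_h(1−p̂_h)/(n_h−1):
  stratum A: (600/3320)²·(1 − 70/600)·0.457·0.543/69 = 0.000103757
  stratum B: (940/3320)²·(1 − 90/940)·0.344·0.656/89 = 0.000183799
  stratum C: (860/3320)²·(1 − 31/860)·0.645·0.355/30 = 0.000493678
  stratum D: (920/3320)²·(1 − 146/920)·0.151·0.849/145 = 5.71175e-05
V̂(p̂_st) = 0.000838351; SE = √V̂ = 0.0289543

p̂_st ≈ 0.3889, SE ≈ 0.0290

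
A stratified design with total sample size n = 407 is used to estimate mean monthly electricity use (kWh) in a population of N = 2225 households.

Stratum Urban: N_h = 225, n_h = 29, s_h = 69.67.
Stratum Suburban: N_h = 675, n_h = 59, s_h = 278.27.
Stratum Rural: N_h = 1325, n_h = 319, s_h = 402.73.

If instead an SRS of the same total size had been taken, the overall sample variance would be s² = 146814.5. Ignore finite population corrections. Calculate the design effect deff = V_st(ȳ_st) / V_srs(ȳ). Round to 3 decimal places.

V̂(ȳ_st) = Σ W_h² s_h²/n_h, with W_h = N_h/N and N = 2225:
  stratum Urban: (225/2225)²·69.67²/29 = 1.71159
  stratum Suburban: (675/2225)²·278.27²/59 = 120.789
  stratum Rural: (1325/2225)²·402.73²/319 = 180.306
V_st = 302.806
V_srs = s²/n = 146814.5/407 = 360.724
deff = V_st / V_srs = 302.806/360.724 = 0.8394

deff ≈ 0.839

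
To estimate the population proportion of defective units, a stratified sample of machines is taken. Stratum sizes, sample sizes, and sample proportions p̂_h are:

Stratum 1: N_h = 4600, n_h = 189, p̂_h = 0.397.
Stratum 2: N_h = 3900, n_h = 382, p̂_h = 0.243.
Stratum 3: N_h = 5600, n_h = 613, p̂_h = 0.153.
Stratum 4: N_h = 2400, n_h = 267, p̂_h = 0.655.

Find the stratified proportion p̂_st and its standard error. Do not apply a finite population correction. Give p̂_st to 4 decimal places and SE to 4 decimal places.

N = 16500; stratum weights W_h = N_h/N.
p̂_st = Σ W_h p̂_h = (4600·0.397 + 3900·0.243 + 5600·0.153 + 2400·0.655)/16500 = 0.31532
V̂(p̂_st) = Σ W_h² p̂_h(1−p̂_h)/(n_h−1):
  stratum 1: (4600/16500)²·0.397·0.603/188 = 9.89687e-05
  stratum 2: (3900/16500)²·0.243·0.757/381 = 2.69736e-05
  stratum 3: (5600/16500)²·0.153·0.847/612 = 2.43911e-05
  stratum 4: (2400/16500)²·0.655·0.345/266 = 1.79735e-05
V̂(p̂_st) = 0.000168307; SE = √V̂ = 0.0129733

p̂_st ≈ 0.3153, SE ≈ 0.0130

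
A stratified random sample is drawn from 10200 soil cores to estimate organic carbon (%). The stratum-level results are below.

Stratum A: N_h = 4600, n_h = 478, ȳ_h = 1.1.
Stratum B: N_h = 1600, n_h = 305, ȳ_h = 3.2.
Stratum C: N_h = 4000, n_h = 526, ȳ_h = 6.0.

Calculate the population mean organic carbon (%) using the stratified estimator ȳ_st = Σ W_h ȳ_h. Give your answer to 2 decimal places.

ȳ_st ≈ 3.35

N = Σ N_h = 10200. Stratum weights W_h = N_h/N.
ȳ_st = (4600·1.1 + 1600·3.2 + 4000·6.0) / 10200 = 3.3510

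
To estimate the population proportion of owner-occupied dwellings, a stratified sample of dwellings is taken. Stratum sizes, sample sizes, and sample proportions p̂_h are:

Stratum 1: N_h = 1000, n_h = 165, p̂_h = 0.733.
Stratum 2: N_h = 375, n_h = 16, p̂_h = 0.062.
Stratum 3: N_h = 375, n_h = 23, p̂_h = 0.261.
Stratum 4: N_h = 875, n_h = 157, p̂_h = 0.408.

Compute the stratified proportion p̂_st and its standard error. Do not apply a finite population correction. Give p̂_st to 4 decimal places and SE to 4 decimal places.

N = 2625; stratum weights W_h = N_h/N.
p̂_st = Σ W_h p̂_h = (1000·0.733 + 375·0.062 + 375·0.261 + 875·0.408)/2625 = 0.46138
V̂(p̂_st) = Σ W_h² p̂_h(1−p̂_h)/(n_h−1):
  stratum 1: (1000/2625)²·0.733·0.267/164 = 0.000173186
  stratum 2: (375/2625)²·0.062·0.938/15 = 7.91238e-05
  stratum 3: (375/2625)²·0.261·0.739/22 = 0.000178923
  stratum 4: (875/2625)²·0.408·0.592/156 = 0.000172034
V̂(p̂_st) = 0.000603267; SE = √V̂ = 0.0245615

p̂_st ≈ 0.4614, SE ≈ 0.0246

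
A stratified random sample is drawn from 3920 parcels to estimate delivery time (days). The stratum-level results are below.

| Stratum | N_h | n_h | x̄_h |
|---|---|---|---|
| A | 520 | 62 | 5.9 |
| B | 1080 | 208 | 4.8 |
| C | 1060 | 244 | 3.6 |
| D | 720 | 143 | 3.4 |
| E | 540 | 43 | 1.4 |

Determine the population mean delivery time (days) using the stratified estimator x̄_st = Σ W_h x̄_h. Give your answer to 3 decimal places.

N = Σ N_h = 3920. Stratum weights W_h = N_h/N.
x̄_st = (520·5.9 + 1080·4.8 + 1060·3.6 + 720·3.4 + 540·1.4) / 3920 = 3.89592

x̄_st ≈ 3.896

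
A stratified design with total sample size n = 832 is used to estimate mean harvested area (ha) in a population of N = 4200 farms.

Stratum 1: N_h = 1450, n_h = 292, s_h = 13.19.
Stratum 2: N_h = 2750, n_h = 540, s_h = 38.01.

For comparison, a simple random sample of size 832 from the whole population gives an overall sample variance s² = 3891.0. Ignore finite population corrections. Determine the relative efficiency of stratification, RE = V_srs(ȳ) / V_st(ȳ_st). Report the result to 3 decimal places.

RE ≈ 3.840

V̂(ȳ_st) = Σ W_h² s_h²/n_h, with W_h = N_h/N and N = 4200:
  stratum 1: (1450/4200)²·13.19²/292 = 0.071014
  stratum 2: (2750/4200)²·38.01²/540 = 1.14701
V_st = 1.21803
V_srs = s²/n = 3891.0/832 = 4.67668
Relative efficiency = V_srs / V_st = 4.67668/1.21803 = 3.8396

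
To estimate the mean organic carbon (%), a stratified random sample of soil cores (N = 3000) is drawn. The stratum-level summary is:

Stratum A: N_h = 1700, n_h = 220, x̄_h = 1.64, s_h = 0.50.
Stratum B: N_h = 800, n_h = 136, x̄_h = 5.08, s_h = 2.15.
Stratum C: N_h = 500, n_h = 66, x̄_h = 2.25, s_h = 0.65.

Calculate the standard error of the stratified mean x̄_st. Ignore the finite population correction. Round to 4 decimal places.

V̂(x̄_st) = Σ W_h² s_h²/n_h, with W_h = N_h/N and N = 3000:
  stratum A: (1700/3000)²·0.50²/220 = 0.000364899
  stratum B: (800/3000)²·2.15²/136 = 0.00241699
  stratum C: (500/3000)²·0.65²/66 = 0.00017782
V̂(x̄_st) = 0.00295971
SE(x̄_st) = √0.00295971 = 0.0544032

SE(x̄_st) ≈ 0.0544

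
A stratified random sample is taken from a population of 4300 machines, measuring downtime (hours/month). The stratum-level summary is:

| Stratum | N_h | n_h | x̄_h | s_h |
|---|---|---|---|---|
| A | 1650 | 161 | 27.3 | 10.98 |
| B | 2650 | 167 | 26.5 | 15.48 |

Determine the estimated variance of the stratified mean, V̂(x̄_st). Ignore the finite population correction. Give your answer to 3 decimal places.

V̂(x̄_st) = Σ W_h² s_h²/n_h, with W_h = N_h/N and N = 4300:
  stratum A: (1650/4300)²·10.98²/161 = 0.110258
  stratum B: (2650/4300)²·15.48²/167 = 0.54498
V̂(x̄_st) = 0.655238

V̂(x̄_st) ≈ 0.655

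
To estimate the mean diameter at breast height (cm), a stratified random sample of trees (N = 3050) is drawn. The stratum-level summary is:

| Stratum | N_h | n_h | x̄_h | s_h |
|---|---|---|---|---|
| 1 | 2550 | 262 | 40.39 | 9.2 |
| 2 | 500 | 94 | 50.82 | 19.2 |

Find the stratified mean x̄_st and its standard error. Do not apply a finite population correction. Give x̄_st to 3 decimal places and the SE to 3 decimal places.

x̄_st ≈ 42.100, SE ≈ 0.576

x̄_st = Σ W_h x̄_h = (2550·40.39 + 500·50.82)/3050 = 42.09984
V̂(x̄_st) = Σ W_h² s_h²/n_h, with W_h = N_h/N and N = 3050:
  stratum 1: (2550/3050)²·9.2²/262 = 0.225816
  stratum 2: (500/3050)²·19.2²/94 = 0.105394
V̂(x̄_st) = 0.33121
SE(x̄_st) = √0.33121 = 0.575508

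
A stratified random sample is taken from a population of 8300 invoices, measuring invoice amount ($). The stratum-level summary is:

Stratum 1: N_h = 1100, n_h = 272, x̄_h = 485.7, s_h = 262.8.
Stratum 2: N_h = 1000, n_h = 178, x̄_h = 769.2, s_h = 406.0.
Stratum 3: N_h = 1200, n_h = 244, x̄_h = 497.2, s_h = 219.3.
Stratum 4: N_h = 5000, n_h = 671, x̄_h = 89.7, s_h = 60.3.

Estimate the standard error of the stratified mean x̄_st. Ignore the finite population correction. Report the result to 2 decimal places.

V̂(x̄_st) = Σ W_h² s_h²/n_h, with W_h = N_h/N and N = 8300:
  stratum 1: (1100/8300)²·262.8²/272 = 4.45976
  stratum 2: (1000/8300)²·406.0²/178 = 13.4424
  stratum 3: (1200/8300)²·219.3²/244 = 4.11997
  stratum 4: (5000/8300)²·60.3²/671 = 1.96651
V̂(x̄_st) = 23.9886
SE(x̄_st) = √23.9886 = 4.89782

SE(x̄_st) ≈ 4.90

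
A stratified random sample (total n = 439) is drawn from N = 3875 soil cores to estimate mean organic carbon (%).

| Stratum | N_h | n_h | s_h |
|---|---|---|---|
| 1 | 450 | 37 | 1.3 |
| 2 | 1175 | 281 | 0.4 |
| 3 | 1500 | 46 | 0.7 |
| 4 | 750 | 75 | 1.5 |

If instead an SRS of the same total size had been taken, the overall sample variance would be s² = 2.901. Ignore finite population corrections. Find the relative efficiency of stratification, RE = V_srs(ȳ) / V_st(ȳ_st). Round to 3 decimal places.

V̂(ȳ_st) = Σ W_h² s_h²/n_h, with W_h = N_h/N and N = 3875:
  stratum 1: (450/3875)²·1.3²/37 = 0.00061598
  stratum 2: (1175/3875)²·0.4²/281 = 5.23535e-05
  stratum 3: (1500/3875)²·0.7²/46 = 0.00159616
  stratum 4: (750/3875)²·1.5²/75 = 0.00112383
V_st = 0.00338833
V_srs = s²/n = 2.901/439 = 0.0066082
Relative efficiency = V_srs / V_st = 0.0066082/0.00338833 = 1.9503

RE ≈ 1.950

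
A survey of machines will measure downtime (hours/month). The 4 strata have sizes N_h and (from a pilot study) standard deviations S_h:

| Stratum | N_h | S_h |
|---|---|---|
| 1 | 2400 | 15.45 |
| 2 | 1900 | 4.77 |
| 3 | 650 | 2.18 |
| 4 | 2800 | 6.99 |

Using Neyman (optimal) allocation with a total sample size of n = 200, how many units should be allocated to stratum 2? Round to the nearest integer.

27

Neyman allocation: n_h = n · N_h S_h / Σ N_i S_i, with n = 200.
  stratum 1: N_h·S_h = 2400·15.45 = 37080.00
  stratum 2: N_h·S_h = 1900·4.77 = 9063.00
  stratum 3: N_h·S_h = 650·2.18 = 1417.00
  stratum 4: N_h·S_h = 2800·6.99 = 19572.00
Σ N_h S_h = 67132.00
n for stratum 2 = 200·9063.00/67132.00 = 27.001 → 27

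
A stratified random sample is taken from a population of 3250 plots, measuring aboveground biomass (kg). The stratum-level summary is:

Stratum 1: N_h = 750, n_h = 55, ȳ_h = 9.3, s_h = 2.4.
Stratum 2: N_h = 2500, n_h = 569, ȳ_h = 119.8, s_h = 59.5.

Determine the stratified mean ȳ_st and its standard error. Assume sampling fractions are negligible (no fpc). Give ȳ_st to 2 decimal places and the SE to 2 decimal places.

ȳ_st ≈ 94.30, SE ≈ 1.92

ȳ_st = Σ W_h ȳ_h = (750·9.3 + 2500·119.8)/3250 = 94.30000
V̂(ȳ_st) = Σ W_h² s_h²/n_h, with W_h = N_h/N and N = 3250:
  stratum 1: (750/3250)²·2.4²/55 = 0.00557719
  stratum 2: (2500/3250)²·59.5²/569 = 3.68159
V̂(ȳ_st) = 3.68716
SE(ȳ_st) = √3.68716 = 1.9202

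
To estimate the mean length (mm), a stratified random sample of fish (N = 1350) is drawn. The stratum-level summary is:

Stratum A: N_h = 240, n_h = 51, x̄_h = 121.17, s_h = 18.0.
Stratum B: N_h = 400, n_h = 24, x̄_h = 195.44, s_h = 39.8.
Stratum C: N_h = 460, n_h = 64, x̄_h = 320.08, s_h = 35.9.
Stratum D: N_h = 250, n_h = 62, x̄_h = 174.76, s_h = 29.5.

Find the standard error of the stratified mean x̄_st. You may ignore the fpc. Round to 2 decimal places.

V̂(x̄_st) = Σ W_h² s_h²/n_h, with W_h = N_h/N and N = 1350:
  stratum A: (240/1350)²·18.0²/51 = 0.200784
  stratum B: (400/1350)²·39.8²/24 = 5.79439
  stratum C: (460/1350)²·35.9²/64 = 2.33807
  stratum D: (250/1350)²·29.5²/62 = 0.481354
V̂(x̄_st) = 8.81459
SE(x̄_st) = √8.81459 = 2.96894

SE(x̄_st) ≈ 2.97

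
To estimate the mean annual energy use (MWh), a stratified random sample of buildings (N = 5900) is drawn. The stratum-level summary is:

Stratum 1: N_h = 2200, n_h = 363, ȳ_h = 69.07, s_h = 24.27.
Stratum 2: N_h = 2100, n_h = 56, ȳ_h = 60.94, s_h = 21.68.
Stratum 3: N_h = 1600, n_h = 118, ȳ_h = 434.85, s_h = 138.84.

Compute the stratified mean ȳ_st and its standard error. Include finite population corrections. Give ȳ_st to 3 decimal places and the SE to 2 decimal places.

ȳ_st ≈ 165.371, SE ≈ 3.51

ȳ_st = Σ W_h ȳ_h = (2200·69.07 + 2100·60.94 + 1600·434.85)/5900 = 165.37085
V̂(ȳ_st) = Σ W_h² (1 − n_h/N_h) s_h²/n_h, with W_h = N_h/N and N = 5900:
  stratum 1: (2200/5900)²·(1 − 363/2200)·24.27²/363 = 0.188391
  stratum 2: (2100/5900)²·(1 − 56/2100)·21.68²/56 = 1.03497
  stratum 3: (1600/5900)²·(1 − 118/1600)·138.84²/118 = 11.1279
V̂(ȳ_st) = 12.3512
SE(ȳ_st) = √12.3512 = 3.51443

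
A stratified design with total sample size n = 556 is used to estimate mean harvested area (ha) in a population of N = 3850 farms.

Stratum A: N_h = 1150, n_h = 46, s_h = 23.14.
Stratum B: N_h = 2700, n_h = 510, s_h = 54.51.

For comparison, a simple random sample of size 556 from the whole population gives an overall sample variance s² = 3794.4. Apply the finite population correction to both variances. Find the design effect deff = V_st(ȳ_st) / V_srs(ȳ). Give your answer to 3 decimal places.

V̂(ȳ_st) = Σ W_h² (1 − n_h/N_h) s_h²/n_h, with W_h = N_h/N and N = 3850:
  stratum A: (1150/3850)²·(1 − 46/1150)·23.14²/46 = 0.997044
  stratum B: (2700/3850)²·(1 − 510/2700)·54.51²/510 = 2.32417
V_st = 3.32122
V_srs = (1 − 556/3850)·3794.4/556 = 5.8389
deff = V_st / V_srs = 3.32122/5.8389 = 0.5688

deff ≈ 0.569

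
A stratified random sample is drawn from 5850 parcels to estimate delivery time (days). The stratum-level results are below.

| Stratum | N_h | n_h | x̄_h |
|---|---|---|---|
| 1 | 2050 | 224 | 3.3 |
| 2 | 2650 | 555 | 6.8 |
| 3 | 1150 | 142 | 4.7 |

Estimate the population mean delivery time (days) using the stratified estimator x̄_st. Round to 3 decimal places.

x̄_st ≈ 5.161

N = Σ N_h = 5850. Stratum weights W_h = N_h/N.
x̄_st = (2050·3.3 + 2650·6.8 + 1150·4.7) / 5850 = 5.16068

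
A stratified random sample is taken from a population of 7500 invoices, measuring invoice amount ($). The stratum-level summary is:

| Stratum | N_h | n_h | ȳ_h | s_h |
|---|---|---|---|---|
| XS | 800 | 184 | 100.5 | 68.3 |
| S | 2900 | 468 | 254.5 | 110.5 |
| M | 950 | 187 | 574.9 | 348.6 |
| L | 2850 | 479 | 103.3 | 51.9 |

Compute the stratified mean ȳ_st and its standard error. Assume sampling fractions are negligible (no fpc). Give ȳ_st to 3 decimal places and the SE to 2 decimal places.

ȳ_st = Σ W_h ȳ_h = (800·100.5 + 2900·254.5 + 950·574.9 + 2850·103.3)/7500 = 221.20133
V̂(ȳ_st) = Σ W_h² s_h²/n_h, with W_h = N_h/N and N = 7500:
  stratum XS: (800/7500)²·68.3²/184 = 0.288457
  stratum S: (2900/7500)²·110.5²/468 = 3.90079
  stratum M: (950/7500)²·348.6²/187 = 10.4265
  stratum L: (2850/7500)²·51.9²/479 = 0.812019
V̂(ȳ_st) = 15.4277
SE(ȳ_st) = √15.4277 = 3.92782

ȳ_st ≈ 221.201, SE ≈ 3.93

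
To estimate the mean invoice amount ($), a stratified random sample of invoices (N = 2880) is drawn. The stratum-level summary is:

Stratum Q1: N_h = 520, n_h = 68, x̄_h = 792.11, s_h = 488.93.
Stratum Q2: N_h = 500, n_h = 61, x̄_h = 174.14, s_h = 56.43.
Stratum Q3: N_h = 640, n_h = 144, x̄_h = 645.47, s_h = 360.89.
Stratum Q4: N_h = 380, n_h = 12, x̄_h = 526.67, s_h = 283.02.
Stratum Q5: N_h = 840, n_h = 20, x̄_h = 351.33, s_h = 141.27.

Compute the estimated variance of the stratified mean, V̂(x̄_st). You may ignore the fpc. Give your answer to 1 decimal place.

V̂(x̄_st) = Σ W_h² s_h²/n_h, with W_h = N_h/N and N = 2880:
  stratum Q1: (520/2880)²·488.93²/68 = 114.606
  stratum Q2: (500/2880)²·56.43²/61 = 1.57342
  stratum Q3: (640/2880)²·360.89²/144 = 44.6645
  stratum Q4: (380/2880)²·283.02²/12 = 116.208
  stratum Q5: (840/2880)²·141.27²/20 = 84.8875
V̂(x̄_st) = 361.939

V̂(x̄_st) ≈ 361.9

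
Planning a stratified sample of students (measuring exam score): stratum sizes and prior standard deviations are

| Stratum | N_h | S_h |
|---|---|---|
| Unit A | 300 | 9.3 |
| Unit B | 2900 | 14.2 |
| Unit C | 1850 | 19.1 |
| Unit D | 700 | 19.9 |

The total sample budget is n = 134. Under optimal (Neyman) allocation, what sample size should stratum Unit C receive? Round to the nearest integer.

51

Neyman allocation: n_h = n · N_h S_h / Σ N_i S_i, with n = 134.
  stratum Unit A: N_h·S_h = 300·9.3 = 2790.00
  stratum Unit B: N_h·S_h = 2900·14.2 = 41180.00
  stratum Unit C: N_h·S_h = 1850·19.1 = 35335.00
  stratum Unit D: N_h·S_h = 700·19.9 = 13930.00
Σ N_h S_h = 93235.00
n for stratum Unit C = 134·35335.00/93235.00 = 50.784 → 51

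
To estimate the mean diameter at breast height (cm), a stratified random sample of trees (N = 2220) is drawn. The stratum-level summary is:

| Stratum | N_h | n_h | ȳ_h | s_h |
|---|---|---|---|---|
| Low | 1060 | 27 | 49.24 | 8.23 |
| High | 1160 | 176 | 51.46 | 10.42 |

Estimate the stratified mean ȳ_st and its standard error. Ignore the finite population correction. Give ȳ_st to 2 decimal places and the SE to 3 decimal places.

ȳ_st = Σ W_h ȳ_h = (1060·49.24 + 1160·51.46)/2220 = 50.40000
V̂(ȳ_st) = Σ W_h² s_h²/n_h, with W_h = N_h/N and N = 2220:
  stratum Low: (1060/2220)²·8.23²/27 = 0.571928
  stratum High: (1160/2220)²·10.42²/176 = 0.168435
V̂(ȳ_st) = 0.740364
SE(ȳ_st) = √0.740364 = 0.860444

ȳ_st ≈ 50.40, SE ≈ 0.860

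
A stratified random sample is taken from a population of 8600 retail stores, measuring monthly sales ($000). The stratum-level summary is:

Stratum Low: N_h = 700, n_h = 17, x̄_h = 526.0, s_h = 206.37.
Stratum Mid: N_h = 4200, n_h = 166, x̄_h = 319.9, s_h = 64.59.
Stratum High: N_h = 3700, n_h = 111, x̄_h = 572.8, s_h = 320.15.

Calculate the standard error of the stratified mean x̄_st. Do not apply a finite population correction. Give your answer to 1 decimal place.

SE(x̄_st) ≈ 13.9

V̂(x̄_st) = Σ W_h² s_h²/n_h, with W_h = N_h/N and N = 8600:
  stratum Low: (700/8600)²·206.37²/17 = 16.5975
  stratum Mid: (4200/8600)²·64.59²/166 = 5.9941
  stratum High: (3700/8600)²·320.15²/111 = 170.919
V̂(x̄_st) = 193.511
SE(x̄_st) = √193.511 = 13.9108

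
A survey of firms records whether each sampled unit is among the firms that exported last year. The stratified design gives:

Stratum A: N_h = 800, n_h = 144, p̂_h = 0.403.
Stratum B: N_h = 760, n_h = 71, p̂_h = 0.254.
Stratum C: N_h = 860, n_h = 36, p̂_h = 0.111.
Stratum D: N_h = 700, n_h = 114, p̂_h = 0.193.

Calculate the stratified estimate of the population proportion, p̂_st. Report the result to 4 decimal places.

p̂_st ≈ 0.2391

N = 3120; stratum weights W_h = N_h/N.
p̂_st = Σ W_h p̂_h = (800·0.403 + 760·0.254 + 860·0.111 + 700·0.193)/3120 = 0.23910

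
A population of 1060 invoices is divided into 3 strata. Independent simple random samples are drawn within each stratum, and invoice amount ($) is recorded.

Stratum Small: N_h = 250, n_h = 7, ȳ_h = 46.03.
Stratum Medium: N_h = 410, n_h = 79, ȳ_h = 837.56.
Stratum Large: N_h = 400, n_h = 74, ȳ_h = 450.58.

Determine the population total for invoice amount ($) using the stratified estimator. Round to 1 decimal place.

τ̂_st = Σ N_h ȳ_h = 250·46.03 + 410·837.56 + 400·450.58 = 535139.1

τ̂_st ≈ 535139.1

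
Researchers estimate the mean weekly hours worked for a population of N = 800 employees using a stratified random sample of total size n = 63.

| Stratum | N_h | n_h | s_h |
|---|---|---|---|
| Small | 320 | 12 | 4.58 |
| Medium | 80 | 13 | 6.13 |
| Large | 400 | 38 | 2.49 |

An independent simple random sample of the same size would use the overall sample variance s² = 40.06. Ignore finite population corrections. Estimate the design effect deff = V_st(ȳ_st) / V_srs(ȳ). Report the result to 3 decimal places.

V̂(ȳ_st) = Σ W_h² s_h²/n_h, with W_h = N_h/N and N = 800:
  stratum Small: (320/800)²·4.58²/12 = 0.279685
  stratum Medium: (80/800)²·6.13²/13 = 0.0289053
  stratum Large: (400/800)²·2.49²/38 = 0.0407901
V_st = 0.349381
V_srs = s²/n = 40.06/63 = 0.635873
deff = V_st / V_srs = 0.349381/0.635873 = 0.5495

deff ≈ 0.549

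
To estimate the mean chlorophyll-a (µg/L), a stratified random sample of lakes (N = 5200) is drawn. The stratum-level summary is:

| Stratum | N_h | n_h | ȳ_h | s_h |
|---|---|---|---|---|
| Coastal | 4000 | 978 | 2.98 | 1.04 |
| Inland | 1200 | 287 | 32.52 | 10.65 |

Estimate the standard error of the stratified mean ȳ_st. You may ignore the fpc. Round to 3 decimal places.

V̂(ȳ_st) = Σ W_h² s_h²/n_h, with W_h = N_h/N and N = 5200:
  stratum Coastal: (4000/5200)²·1.04²/978 = 0.000654397
  stratum Inland: (1200/5200)²·10.65²/287 = 0.0210462
V̂(ȳ_st) = 0.0217006
SE(ȳ_st) = √0.0217006 = 0.147311

SE(ȳ_st) ≈ 0.147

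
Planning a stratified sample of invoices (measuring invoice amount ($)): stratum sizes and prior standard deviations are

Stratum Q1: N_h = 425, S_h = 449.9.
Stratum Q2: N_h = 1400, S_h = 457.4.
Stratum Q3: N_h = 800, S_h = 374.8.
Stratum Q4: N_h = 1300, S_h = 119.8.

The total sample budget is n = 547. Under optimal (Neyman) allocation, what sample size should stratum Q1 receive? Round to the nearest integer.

81

Neyman allocation: n_h = n · N_h S_h / Σ N_i S_i, with n = 547.
  stratum Q1: N_h·S_h = 425·449.9 = 191207.50
  stratum Q2: N_h·S_h = 1400·457.4 = 640360.00
  stratum Q3: N_h·S_h = 800·374.8 = 299840.00
  stratum Q4: N_h·S_h = 1300·119.8 = 155740.00
Σ N_h S_h = 1287147.50
n for stratum Q1 = 547·191207.50/1287147.50 = 81.258 → 81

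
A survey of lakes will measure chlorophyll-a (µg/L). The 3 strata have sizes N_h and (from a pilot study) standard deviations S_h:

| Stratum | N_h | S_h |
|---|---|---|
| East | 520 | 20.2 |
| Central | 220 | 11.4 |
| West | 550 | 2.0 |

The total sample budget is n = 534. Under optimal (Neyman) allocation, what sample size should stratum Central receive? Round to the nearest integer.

95

Neyman allocation: n_h = n · N_h S_h / Σ N_i S_i, with n = 534.
  stratum East: N_h·S_h = 520·20.2 = 10504.00
  stratum Central: N_h·S_h = 220·11.4 = 2508.00
  stratum West: N_h·S_h = 550·2.0 = 1100.00
Σ N_h S_h = 14112.00
n for stratum Central = 534·2508.00/14112.00 = 94.903 → 95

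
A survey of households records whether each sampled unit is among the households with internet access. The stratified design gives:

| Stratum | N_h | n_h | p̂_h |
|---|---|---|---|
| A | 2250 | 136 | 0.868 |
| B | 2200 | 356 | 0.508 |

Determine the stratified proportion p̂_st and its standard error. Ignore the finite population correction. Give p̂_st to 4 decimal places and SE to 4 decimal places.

N = 4450; stratum weights W_h = N_h/N.
p̂_st = Σ W_h p̂_h = (2250·0.868 + 2200·0.508)/4450 = 0.69002
V̂(p̂_st) = Σ W_h² p̂_h(1−p̂_h)/(n_h−1):
  stratum A: (2250/4450)²·0.868·0.132/135 = 0.000216973
  stratum B: (2200/4450)²·0.508·0.492/355 = 0.000172078
V̂(p̂_st) = 0.000389051; SE = √V̂ = 0.0197244

p̂_st ≈ 0.6900, SE ≈ 0.0197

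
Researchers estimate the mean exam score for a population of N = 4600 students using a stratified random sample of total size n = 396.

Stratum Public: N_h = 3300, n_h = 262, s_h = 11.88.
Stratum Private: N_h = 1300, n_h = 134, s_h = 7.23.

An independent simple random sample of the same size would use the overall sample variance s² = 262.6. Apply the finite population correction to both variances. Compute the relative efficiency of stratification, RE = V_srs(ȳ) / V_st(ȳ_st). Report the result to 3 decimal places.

RE ≈ 2.140

V̂(ȳ_st) = Σ W_h² (1 − n_h/N_h) s_h²/n_h, with W_h = N_h/N and N = 4600:
  stratum Public: (3300/4600)²·(1 − 262/3300)·11.88²/262 = 0.255222
  stratum Private: (1300/4600)²·(1 − 134/1300)·7.23²/134 = 0.0279446
V_st = 0.283166
V_srs = (1 − 396/4600)·262.6/396 = 0.606044
Relative efficiency = V_srs / V_st = 0.606044/0.283166 = 2.1402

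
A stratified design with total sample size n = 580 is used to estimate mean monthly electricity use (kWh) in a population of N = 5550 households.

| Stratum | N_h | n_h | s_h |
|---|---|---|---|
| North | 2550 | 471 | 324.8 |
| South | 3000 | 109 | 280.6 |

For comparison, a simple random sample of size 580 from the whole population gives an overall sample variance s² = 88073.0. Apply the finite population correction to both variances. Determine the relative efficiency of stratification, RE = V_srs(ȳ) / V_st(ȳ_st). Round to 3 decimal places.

RE ≈ 0.562

V̂(ȳ_st) = Σ W_h² (1 − n_h/N_h) s_h²/n_h, with W_h = N_h/N and N = 5550:
  stratum North: (2550/5550)²·(1 − 471/2550)·324.8²/471 = 38.5496
  stratum South: (3000/5550)²·(1 − 109/3000)·280.6²/109 = 203.391
V_st = 241.941
V_srs = (1 − 580/5550)·88073.0/580 = 135.981
Relative efficiency = V_srs / V_st = 135.981/241.941 = 0.5620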